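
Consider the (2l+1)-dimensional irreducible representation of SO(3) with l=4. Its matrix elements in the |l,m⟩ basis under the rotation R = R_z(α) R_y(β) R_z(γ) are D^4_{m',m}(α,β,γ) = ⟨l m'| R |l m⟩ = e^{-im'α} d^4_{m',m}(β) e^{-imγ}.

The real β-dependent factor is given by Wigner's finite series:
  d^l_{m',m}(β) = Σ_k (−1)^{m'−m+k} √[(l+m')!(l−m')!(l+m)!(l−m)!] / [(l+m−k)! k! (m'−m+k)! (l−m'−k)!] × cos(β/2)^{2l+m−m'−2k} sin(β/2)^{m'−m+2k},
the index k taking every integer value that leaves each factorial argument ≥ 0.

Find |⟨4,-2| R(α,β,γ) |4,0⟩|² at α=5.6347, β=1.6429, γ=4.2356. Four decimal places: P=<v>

D^4_{-2,0}(5.6347,1.6429,4.2356) = e^{-i·-2·5.6347}·d^4_{-2,0}(1.6429)·e^{-i·0·4.2356}. Compute d first:
Half-angle: c=0.681160, s=0.732134. N=√(2·720·24·24)=910.735966
Admissible k: 2..4 (factorial args all ≥0)
  k=2: (−1)^0·910.7360/(96)·0.6812^6·0.7321^2 = +0.507924
  k=3: (−1)^1·910.7360/(36)·0.6812^4·0.7321^4 = -1.564769
  k=4: (−1)^2·910.7360/(96)·0.6812^2·0.7321^6 = +0.677898
d^4_{-2,0}(1.6429) = +0.507924 -1.564769 +0.677898 = -0.378947
|D^4_{-2,0}|² = |d^4_{-2,0}(β)|² = (-0.378947)² = 0.143601 (the z-rotation phases have unit modulus)

P=0.1436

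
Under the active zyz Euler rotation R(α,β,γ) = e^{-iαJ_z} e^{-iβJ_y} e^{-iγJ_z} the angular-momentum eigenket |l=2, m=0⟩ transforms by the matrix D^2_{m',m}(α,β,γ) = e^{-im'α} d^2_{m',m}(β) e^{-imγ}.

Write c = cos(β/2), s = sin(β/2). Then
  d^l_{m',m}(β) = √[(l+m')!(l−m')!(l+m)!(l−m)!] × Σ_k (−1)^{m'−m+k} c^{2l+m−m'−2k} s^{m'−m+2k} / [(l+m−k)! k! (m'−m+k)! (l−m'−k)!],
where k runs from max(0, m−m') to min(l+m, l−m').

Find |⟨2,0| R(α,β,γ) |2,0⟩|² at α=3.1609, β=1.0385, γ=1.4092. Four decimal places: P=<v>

P=0.0129

Split into d^2_{0,0}(β=1.0385) × two z-phases.
With c≡cos(β/2)=0.868192 and s≡sin(β/2)=0.496229, N=[2·2·2·2]^{1/2}=4.000000
k∈{0,1,2} keeps every argument non-negative
  k=0: (−1)^0·4.0000/(4)·0.8682^4·0.4962^0 = +0.568149
  k=1: (−1)^1·4.0000/(1)·0.8682^2·0.4962^2 = -0.742430
  k=2: (−1)^2·4.0000/(4)·0.8682^0·0.4962^4 = +0.060636
d^2_{0,0}(1.0385) = +0.568149 -0.742430 +0.060636 = -0.113645
|D^2_{0,0}|² = |d^2_{0,0}(β)|² = (-0.113645)² = 0.012915 (the z-rotation phases have unit modulus)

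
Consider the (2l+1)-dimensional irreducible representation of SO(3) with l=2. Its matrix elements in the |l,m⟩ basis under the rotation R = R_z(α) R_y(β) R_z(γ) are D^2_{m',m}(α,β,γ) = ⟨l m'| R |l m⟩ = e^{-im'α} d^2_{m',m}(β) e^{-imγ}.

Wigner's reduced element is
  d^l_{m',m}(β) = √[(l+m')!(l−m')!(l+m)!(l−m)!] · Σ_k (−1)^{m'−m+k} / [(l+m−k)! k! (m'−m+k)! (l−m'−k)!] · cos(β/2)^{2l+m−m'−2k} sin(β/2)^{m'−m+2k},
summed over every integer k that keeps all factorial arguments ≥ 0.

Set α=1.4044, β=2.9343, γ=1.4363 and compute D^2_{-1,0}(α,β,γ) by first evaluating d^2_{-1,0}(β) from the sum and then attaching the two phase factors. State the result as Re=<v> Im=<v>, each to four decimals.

Re=-0.0409 Im=-0.2433

First d^2_{-1,0}(β=2.9343), then the phase factors e^{-i(-1)α} and e^{-i(0)γ}:
c=cos(2.9343/2)=0.103461, s=sin(2.9343/2)=0.994634; N=√[1·6·2·2]=4.898979
k∈{1,2} keeps every argument non-negative
  k=1: (−1)^0·4.8990/(2)·0.1035^3·0.9946^1 = +0.002698
  k=2: (−1)^1·4.8990/(2)·0.1035^1·0.9946^3 = -0.249368
d^2_{-1,0}(2.9343) = +0.002698 -0.249368 = -0.246670
Phases: e^{-i·(-1)·1.4044}=+0.165630+0.986188i, e^{-i·(0)·1.4363}=+1.000000+0.000000i ⇒ D=-0.040856-0.243263i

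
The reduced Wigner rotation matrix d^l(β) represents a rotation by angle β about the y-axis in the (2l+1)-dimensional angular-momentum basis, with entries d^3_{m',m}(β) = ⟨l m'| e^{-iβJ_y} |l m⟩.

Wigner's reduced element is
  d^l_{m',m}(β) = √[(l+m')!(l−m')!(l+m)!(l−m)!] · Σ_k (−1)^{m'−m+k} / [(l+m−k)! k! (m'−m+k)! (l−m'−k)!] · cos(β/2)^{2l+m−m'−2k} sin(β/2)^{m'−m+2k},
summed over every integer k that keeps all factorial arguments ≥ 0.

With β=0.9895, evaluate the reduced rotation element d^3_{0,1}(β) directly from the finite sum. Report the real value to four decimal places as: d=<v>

d^3_{0,1}(β=0.9895) via Wigner's sum:
c=cos(0.9895/2)=0.880087, s=sin(0.9895/2)=0.474812; N=√[6·6·24·2]=41.569219
Admissible k: 1..3 (factorial args all ≥0)
  k=1: (−1)^0·41.5692/(12)·0.8801^5·0.4748^1 = +0.868443
  k=2: (−1)^1·41.5692/(4)·0.8801^3·0.4748^3 = -0.758322
  k=3: (−1)^2·41.5692/(12)·0.8801^1·0.4748^5 = +0.073574
d^3_{0,1}(0.9895) = +0.868443 -0.758322 +0.073574 = +0.183695

d=0.1837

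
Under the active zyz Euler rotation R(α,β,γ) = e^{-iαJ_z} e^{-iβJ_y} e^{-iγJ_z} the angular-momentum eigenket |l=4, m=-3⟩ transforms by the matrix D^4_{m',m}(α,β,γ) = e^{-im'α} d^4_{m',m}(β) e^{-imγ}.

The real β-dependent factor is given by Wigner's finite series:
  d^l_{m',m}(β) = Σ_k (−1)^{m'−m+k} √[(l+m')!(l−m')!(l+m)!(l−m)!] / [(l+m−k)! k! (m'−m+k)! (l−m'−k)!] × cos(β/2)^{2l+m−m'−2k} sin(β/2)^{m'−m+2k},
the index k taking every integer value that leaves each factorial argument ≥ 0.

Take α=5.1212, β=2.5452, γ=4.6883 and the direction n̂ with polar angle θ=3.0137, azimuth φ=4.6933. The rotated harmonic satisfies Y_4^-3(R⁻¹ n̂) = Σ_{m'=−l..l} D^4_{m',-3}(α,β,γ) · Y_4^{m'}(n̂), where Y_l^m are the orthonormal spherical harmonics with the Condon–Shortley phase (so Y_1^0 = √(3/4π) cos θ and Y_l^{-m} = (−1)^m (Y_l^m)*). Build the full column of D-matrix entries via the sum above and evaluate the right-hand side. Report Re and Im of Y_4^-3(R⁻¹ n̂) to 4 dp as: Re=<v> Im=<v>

Re=-0.0296 Im=0.1068

Need the full column D^4_{m',-3} for m'=−4..4 at α=5.1212, β=2.5452, γ=4.6883.
cos(β/2)=0.293797, sin(β/2)=0.955868
d^4_{-4,-3}: single k=1 term ⇒ +0.000511;  D = -0.000511+0.000004i
d^4_{-3,-3}: k∈[0..1] ⇒ +0.000056 -0.004113 = -0.004058;  D = +0.001642+0.003711i
d^4_{-2,-3}: k∈[0..1] ⇒ -0.000676 +0.021459 = +0.020783;  D = +0.014096-0.015273i
d^4_{-1,-3}: k∈[0..1] ⇒ +0.004664 -0.082281 = -0.077617;  D = -0.073263-0.025631i
d^4_{0,-3}: k∈[0..1] ⇒ -0.022620 +0.239438 = +0.216818;  D = +0.015655+0.216253i
d^4_{1,-3}: k∈[0..1] ⇒ +0.082281 -0.522578 = -0.440298;  D = +0.390322-0.203741i
d^4_{2,-3}: k∈[0..1] ⇒ -0.227151 +0.801486 = +0.574335;  D = -0.446259-0.361543i
d^4_{3,-3}: k∈[0..1] ⇒ +0.460871 -0.696920 = -0.236050;  D = -0.063439+0.227365i
d^4_{4,-3}: single k=0 term ⇒ -0.605867;  D = -0.600213+0.082573i
Y_4^{m'}(θ=3.0137,φ=4.6933) and Σ D·Y over m':
  (-0.0005+0.0000i)·(+0.0001+0.0000i)  (+0.0016+0.0037i)·(-0.0001+0.0026i)  (+0.0141-0.0153i)·(-0.0320-0.0012i)  (-0.0733-0.0256i)·(+0.0044-0.2325i)  (+0.0157+0.2163i)·(+0.7784+0.0000i)  (+0.3903-0.2037i)·(-0.0044-0.2325i)  (-0.4463-0.3615i)·(-0.0320+0.0012i)  (-0.0634+0.2274i)·(+0.0001+0.0026i)  (-0.6002+0.0826i)·(+0.0001-0.0000i)
Y_4^-3(R⁻¹ n̂) = -0.029625+0.106790i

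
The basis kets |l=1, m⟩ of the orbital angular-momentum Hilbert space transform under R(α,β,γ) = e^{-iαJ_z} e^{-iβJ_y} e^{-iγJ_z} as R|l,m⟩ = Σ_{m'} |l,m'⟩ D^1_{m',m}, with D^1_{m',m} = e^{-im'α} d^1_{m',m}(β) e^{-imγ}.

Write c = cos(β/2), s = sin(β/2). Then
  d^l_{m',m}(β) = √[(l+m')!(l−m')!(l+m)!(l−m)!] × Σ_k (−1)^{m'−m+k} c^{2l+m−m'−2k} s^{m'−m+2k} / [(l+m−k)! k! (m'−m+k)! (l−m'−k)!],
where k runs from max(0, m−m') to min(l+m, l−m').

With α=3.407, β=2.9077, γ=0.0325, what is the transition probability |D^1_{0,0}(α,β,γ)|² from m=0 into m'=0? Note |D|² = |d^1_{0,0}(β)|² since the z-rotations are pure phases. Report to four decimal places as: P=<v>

D^1_{0,0}(3.407,2.9077,0.0325) = e^{-i·0·3.407}·d^1_{0,0}(2.9077)·e^{-i·0·0.0325}. Compute d first:
With c≡cos(β/2)=0.116680 and s≡sin(β/2)=0.993170, N=[1·1·1·1]^{1/2}=1.000000
k∈{0,1} keeps every argument non-negative
  k=0: (−1)^0·1.0000/(1)·0.1167^2·0.9932^0 = +0.013614
  k=1: (−1)^1·1.0000/(1)·0.1167^0·0.9932^2 = -0.986386
d^1_{0,0}(2.9077) = +0.013614 -0.986386 = -0.972772
|D^1_{0,0}|² = |d^1_{0,0}(β)|² = (-0.972772)² = 0.946285 (the z-rotation phases have unit modulus)

P=0.9463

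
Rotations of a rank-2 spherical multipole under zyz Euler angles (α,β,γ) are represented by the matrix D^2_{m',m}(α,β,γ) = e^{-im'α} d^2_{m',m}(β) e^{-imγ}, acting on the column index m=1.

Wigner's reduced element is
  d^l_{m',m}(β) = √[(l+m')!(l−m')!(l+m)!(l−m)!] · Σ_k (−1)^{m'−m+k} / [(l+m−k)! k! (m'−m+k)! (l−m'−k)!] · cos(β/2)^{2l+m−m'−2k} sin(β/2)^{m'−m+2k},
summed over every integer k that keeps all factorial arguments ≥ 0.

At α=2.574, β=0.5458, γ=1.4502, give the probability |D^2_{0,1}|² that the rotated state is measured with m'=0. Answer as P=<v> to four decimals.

Split into d^2_{0,1}(β=0.5458) × two z-phases.
With c≡cos(β/2)=0.962993 and s≡sin(β/2)=0.269525, N=[2·2·6·1]^{1/2}=4.898979
k∈{1,2} keeps every argument non-negative
  k=1: (−1)^0·4.8990/(2)·0.9630^3·0.2695^1 = +0.589583
  k=2: (−1)^1·4.8990/(2)·0.9630^1·0.2695^3 = -0.046185
d^2_{0,1}(0.5458) = +0.589583 -0.046185 = +0.543398
|D^2_{0,1}|² = |d^2_{0,1}(β)|² = (+0.543398)² = 0.295282 (the z-rotation phases have unit modulus)

P=0.2953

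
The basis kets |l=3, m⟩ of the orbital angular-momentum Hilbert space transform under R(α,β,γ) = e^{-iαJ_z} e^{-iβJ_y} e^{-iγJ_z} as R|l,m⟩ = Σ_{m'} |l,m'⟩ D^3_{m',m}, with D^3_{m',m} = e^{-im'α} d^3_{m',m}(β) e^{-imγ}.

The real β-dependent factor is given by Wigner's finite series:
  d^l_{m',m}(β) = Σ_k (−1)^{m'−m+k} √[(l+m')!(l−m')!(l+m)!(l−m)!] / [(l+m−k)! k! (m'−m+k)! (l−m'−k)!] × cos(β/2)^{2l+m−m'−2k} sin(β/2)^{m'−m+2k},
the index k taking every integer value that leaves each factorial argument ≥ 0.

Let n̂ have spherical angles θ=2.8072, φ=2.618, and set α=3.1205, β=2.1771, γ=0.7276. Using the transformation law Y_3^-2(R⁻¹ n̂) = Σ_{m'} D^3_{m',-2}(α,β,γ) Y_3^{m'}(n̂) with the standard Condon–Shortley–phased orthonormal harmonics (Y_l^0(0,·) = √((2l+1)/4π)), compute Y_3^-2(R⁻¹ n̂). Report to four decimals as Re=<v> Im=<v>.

Re=-0.1203 Im=0.2929

Need the full column D^3_{m',-2} for m'=−3..3 at α=3.1205, β=2.1771, γ=0.7276.
cos(β/2)=0.463770, sin(β/2)=0.885955
d^3_{-3,-2}: single k=1 term ⇒ +0.046559;  D = -0.008284-0.045816i
d^3_{-2,-2}: k∈[0..1] ⇒ +0.009950 -0.181554 = -0.171604;  D = -0.026964-0.169473i
d^3_{-1,-2}: k∈[0..1] ⇒ -0.060107 +0.438707 = +0.378600;  D = -0.051589-0.375069i
d^3_{0,-2}: k∈[0..1] ⇒ +0.198883 -0.725795 = -0.526913;  D = -0.060774-0.523396i
d^3_{1,-2}: k∈[0..1] ⇒ -0.438707 +0.800502 = +0.361795;  D = -0.034140-0.360180i
d^3_{2,-2}: k∈[0..1] ⇒ +0.662558 -0.483583 = +0.178974;  D = +0.013127+0.178492i
d^3_{3,-2}: single k=0 term ⇒ -0.620066;  D = +0.032426+0.619218i
Y_3^{m'}(θ=2.8072,φ=2.618) and Σ D·Y over m':
  (-0.0083-0.0458i)·(-0.0000-0.0147i)  (-0.0270-0.1695i)·(-0.0520-0.0901i)  (-0.0516-0.3751i)·(-0.3180-0.1836i)  (-0.0608-0.5234i)·(-0.5152+0.0000i)  (-0.0341-0.3602i)·(+0.3180-0.1836i)  (+0.0131+0.1785i)·(-0.0520+0.0901i)  (+0.0324+0.6192i)·(+0.0000-0.0147i)
Y_3^-2(R⁻¹ n̂) = -0.120270+0.292892i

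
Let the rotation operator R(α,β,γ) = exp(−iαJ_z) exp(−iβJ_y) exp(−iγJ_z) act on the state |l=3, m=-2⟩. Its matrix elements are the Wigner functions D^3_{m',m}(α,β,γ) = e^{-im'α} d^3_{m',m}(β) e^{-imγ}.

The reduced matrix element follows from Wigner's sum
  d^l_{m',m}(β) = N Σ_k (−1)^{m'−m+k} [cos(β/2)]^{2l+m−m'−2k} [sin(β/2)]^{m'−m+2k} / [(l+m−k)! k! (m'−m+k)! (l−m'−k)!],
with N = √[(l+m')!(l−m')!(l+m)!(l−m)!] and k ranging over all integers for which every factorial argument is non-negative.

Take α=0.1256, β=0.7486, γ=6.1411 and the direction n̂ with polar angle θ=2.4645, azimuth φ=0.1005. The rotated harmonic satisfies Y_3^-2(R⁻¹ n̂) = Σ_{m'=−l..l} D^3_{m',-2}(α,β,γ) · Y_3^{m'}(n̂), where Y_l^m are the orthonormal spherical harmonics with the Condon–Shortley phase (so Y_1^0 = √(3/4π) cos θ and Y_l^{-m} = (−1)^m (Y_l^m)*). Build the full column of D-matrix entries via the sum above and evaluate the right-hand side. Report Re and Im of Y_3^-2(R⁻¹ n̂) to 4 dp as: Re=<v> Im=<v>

Need the full column D^3_{m',-2} for m'=−3..3 at α=0.1256, β=0.7486, γ=6.1411.
cos(β/2)=0.930764, sin(β/2)=0.365621
d^3_{-3,-2}: single k=1 term ⇒ +0.625611;  D = +0.622929+0.057867i
d^3_{-2,-2}: k∈[0..1] ⇒ +0.650185 -0.501638 = +0.148547;  D = +0.148466-0.004897i
d^3_{-1,-2}: k∈[0..1] ⇒ -0.807660 +0.249254 = -0.558406;  D = -0.551400+0.088176i
d^3_{0,-2}: k∈[0..1] ⇒ +0.549517 -0.084794 = +0.464723;  D = +0.446085-0.130290i
d^3_{1,-2}: k∈[0..1] ⇒ -0.249254 +0.019231 = -0.230023;  D = -0.210980+0.091641i
d^3_{2,-2}: k∈[0..1] ⇒ +0.077406 -0.002389 = +0.075017;  D = +0.064521-0.038271i
d^3_{3,-2}: single k=0 term ⇒ -0.014896;  D = -0.011759+0.009144i
Y_3^{m'}(θ=2.4645,φ=0.1005) and Σ D·Y over m':
  (+0.6229+0.0579i)·(+0.0980-0.0305i)  (+0.1485-0.0049i)·(-0.3064+0.0624i)  (-0.5514+0.0882i)·(+0.4104-0.0414i)  (+0.4461-0.1303i)·(-0.0108+0.0000i)  (-0.2110+0.0916i)·(-0.4104-0.0414i)  (+0.0645-0.0383i)·(-0.3064-0.0624i)  (-0.0118+0.0091i)·(-0.0980-0.0305i)
Y_3^-2(R⁻¹ n̂) = -0.140225+0.036162i

Re=-0.1402 Im=0.0362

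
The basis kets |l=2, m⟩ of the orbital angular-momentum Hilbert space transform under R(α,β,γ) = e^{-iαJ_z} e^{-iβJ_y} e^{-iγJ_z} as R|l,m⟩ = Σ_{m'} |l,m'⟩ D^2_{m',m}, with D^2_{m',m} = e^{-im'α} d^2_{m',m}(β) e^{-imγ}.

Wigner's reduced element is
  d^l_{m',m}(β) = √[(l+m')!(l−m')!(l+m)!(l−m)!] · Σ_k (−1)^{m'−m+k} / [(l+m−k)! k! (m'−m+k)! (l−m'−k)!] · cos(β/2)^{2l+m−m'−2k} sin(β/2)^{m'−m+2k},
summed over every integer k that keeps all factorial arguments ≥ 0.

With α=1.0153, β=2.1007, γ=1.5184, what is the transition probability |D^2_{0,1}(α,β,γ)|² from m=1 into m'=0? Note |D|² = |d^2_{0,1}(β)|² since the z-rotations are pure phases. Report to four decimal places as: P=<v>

P=0.2853

First d^2_{0,1}(β=2.1007), then the phase factors e^{-i(0)α} and e^{-i(1)γ}:
With c≡cos(β/2)=0.497267 and s≡sin(β/2)=0.867597, N=[2·2·6·1]^{1/2}=4.898979
Admissible k: 1..2 (factorial args all ≥0)
  k=1: (−1)^0·4.8990/(2)·0.4973^3·0.8676^1 = +0.261315
  k=2: (−1)^1·4.8990/(2)·0.4973^1·0.8676^3 = -0.795463
d^2_{0,1}(2.1007) = +0.261315 -0.795463 = -0.534149
|D^2_{0,1}|² = |d^2_{0,1}(β)|² = (-0.534149)² = 0.285315 (the z-rotation phases have unit modulus)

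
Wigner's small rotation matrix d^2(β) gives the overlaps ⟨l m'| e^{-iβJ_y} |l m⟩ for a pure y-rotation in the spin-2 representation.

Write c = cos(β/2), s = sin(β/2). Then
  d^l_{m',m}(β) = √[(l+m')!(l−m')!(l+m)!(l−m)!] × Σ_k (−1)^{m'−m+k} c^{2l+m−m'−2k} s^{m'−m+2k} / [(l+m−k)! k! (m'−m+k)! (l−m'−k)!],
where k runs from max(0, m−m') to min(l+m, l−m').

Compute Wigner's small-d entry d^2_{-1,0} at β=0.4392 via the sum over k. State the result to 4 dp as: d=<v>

d=0.4714

d^2_{-1,0}(β=0.4392) via Wigner's sum:
Half-angle: c=0.975985, s=0.217839. N=√(1·6·2·2)=4.898979
The bounds max(0,m−m')=1 and min(l+m,l−m')=2 give 2 terms
  k=1: (−1)^0·4.8990/(2)·0.9760^3·0.2178^1 = +0.496067
  k=2: (−1)^1·4.8990/(2)·0.9760^1·0.2178^3 = -0.024713
d^2_{-1,0}(0.4392) = +0.496067 -0.024713 = +0.471354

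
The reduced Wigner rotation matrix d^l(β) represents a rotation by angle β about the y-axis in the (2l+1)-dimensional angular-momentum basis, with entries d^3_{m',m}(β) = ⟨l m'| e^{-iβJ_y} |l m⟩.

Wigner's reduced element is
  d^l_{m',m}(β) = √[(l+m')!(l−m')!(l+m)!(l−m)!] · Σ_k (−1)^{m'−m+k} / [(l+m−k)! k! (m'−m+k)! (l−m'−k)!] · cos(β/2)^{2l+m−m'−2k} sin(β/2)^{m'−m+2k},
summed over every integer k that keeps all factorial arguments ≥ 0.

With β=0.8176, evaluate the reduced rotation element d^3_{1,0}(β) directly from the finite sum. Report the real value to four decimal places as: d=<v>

d^3_{1,0}(β=0.8176) via Wigner's sum:
With c≡cos(β/2)=0.917598 and s≡sin(β/2)=0.397508, N=[24·2·6·6]^{1/2}=41.569219
k: max(0,(0)−(1))=0 … min(3+(0),3−(1))=2
  k=0: (−1)^1·41.5692/(12)·0.9176^5·0.3975^1 = -0.895778
  k=1: (−1)^2·41.5692/(4)·0.9176^3·0.3975^3 = +0.504323
  k=2: (−1)^3·41.5692/(12)·0.9176^1·0.3975^5 = -0.031548
d^3_{1,0}(0.8176) = -0.895778 +0.504323 -0.031548 = -0.423003

d=-0.4230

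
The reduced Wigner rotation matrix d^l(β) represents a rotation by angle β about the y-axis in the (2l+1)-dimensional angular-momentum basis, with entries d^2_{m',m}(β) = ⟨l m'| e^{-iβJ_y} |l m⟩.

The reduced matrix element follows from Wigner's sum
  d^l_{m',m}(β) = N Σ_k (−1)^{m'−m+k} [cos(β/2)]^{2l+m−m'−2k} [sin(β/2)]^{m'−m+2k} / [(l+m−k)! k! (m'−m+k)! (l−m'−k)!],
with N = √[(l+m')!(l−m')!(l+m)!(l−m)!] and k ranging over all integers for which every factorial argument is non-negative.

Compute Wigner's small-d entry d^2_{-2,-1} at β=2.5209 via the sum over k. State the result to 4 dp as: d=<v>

d=0.0542

d^2_{-2,-1}(β=2.5209) via Wigner's sum:
c=cos(2.5209/2)=0.305388, s=sin(2.5209/2)=0.952228; N=√[1·24·1·6]=12.000000
k∈{1} keeps every argument non-negative
  k=1: (−1)^0·12.0000/(6)·0.3054^3·0.9522^1 = +0.054241
d^2_{-2,-1}(2.5209) = +0.054241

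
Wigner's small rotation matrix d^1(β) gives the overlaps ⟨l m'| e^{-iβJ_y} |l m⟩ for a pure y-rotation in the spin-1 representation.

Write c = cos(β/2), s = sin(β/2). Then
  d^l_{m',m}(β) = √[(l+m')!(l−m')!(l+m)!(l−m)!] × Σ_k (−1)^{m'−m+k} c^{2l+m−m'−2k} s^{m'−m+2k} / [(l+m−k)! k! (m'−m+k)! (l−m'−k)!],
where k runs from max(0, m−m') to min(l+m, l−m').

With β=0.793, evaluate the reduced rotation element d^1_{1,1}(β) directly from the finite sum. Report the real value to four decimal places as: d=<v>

d^1_{1,1}(β=0.793) via Wigner's sum:
With c≡cos(β/2)=0.922418 and s≡sin(β/2)=0.386192, N=[2·1·2·1]^{1/2}=2.000000
Admissible k: 0..0 (factorial args all ≥0)
  k=0: (−1)^0·2.0000/(2)·0.9224^2·0.3862^0 = +0.850856
d^1_{1,1}(0.793) = +0.850856

d=0.8509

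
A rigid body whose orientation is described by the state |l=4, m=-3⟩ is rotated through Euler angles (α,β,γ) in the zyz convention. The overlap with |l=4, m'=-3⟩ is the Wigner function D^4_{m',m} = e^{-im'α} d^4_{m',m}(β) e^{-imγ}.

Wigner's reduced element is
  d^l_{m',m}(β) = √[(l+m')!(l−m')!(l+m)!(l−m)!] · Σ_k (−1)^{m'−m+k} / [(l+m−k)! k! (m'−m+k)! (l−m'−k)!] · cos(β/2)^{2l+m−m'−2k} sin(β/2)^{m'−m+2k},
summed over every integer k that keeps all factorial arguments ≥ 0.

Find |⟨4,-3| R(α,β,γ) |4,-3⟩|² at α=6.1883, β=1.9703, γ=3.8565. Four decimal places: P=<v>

P=0.0169

First d^4_{-3,-3}(β=1.9703), then the phase factors e^{-i(-3)α} and e^{-i(-3)γ}:
With c≡cos(β/2)=0.552738 and s≡sin(β/2)=0.833355, N=[1·5040·1·5040]^{1/2}=5040.000000
k: max(0,(-3)−(-3))=0 … min(4+(-3),4−(-3))=1
  k=0: (−1)^0·5040.0000/(5040)·0.5527^8·0.8334^0 = +0.008713
  k=1: (−1)^1·5040.0000/(720)·0.5527^6·0.8334^2 = -0.138636
d^4_{-3,-3}(1.9703) = +0.008713 -0.138636 = -0.129923
|D^4_{-3,-3}|² = |d^4_{-3,-3}(β)|² = (-0.129923)² = 0.016880 (the z-rotation phases have unit modulus)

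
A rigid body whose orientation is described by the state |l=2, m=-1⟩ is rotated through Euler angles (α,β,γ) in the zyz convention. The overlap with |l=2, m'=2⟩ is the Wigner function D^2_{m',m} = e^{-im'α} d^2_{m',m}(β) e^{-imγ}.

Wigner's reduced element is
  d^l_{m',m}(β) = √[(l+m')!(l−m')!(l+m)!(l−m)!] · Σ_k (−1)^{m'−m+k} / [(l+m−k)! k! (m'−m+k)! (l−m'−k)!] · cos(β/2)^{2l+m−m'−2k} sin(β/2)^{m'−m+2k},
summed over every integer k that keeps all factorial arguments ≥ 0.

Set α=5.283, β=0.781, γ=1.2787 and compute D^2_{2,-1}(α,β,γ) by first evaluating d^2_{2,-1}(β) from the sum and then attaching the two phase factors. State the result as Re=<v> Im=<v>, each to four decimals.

Re=0.1010 Im=0.0140

Split into d^2_{2,-1}(β=0.781) × two z-phases.
c=cos(0.781/2)=0.924719, s=sin(0.781/2)=0.380651; N=√[24·1·1·6]=12.000000
The bounds max(0,m−m')=0 and min(l+m,l−m')=0 give 1 term
  k=0: (−1)^3·12.0000/(6)·0.9247^1·0.3807^3 = -0.102005
d^2_{2,-1}(0.781) = -0.102005
D = (-0.416484+0.909143i)·(-0.102005)·(+0.287960+0.957642i) = +0.101042+0.013979i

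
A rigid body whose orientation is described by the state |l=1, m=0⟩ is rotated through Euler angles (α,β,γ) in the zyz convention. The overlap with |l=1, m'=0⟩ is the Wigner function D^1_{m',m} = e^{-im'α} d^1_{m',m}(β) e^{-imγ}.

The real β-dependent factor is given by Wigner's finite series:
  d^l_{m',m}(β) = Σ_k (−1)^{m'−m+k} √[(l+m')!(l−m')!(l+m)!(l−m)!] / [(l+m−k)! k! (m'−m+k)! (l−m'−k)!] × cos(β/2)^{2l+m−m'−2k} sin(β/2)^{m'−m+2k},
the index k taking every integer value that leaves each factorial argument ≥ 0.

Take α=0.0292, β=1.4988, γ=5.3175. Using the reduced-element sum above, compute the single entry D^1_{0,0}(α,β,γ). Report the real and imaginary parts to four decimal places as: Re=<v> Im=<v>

Re=0.0719 Im=0.0000

D^1_{0,0}(0.0292,1.4988,5.3175) = e^{-i·0·0.0292}·d^1_{0,0}(1.4988)·e^{-i·0·5.3175}. Compute d first:
Half-angle: c=0.732098, s=0.681200. N=√(1·1·1·1)=1.000000
The bounds max(0,m−m')=0 and min(l+m,l−m')=1 give 2 terms
  k=0: (−1)^0·1.0000/(1)·0.7321^2·0.6812^0 = +0.535967
  k=1: (−1)^1·1.0000/(1)·0.7321^0·0.6812^2 = -0.464033
d^1_{0,0}(1.4988) = +0.535967 -0.464033 = +0.071934
Attach z-rotation phases: D = e^{-i(0)(0.0292)}·(+0.071934)·e^{-i(0)(5.3175)} = +0.071934+0.000000i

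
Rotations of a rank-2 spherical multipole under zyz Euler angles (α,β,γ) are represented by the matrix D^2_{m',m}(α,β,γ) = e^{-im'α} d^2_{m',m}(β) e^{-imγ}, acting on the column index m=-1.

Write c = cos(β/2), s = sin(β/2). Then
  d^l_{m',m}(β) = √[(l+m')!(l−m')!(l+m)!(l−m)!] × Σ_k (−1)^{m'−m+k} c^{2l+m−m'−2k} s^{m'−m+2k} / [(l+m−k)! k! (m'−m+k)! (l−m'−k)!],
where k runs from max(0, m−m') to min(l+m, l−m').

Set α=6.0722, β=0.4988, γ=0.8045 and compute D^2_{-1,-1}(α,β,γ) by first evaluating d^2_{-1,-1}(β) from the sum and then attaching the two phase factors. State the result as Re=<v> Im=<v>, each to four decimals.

Split into d^2_{-1,-1}(β=0.4988) × two z-phases.
With c≡cos(β/2)=0.969061 and s≡sin(β/2)=0.246823, N=[1·6·1·6]^{1/2}=6.000000
The bounds max(0,m−m')=0 and min(l+m,l−m')=1 give 2 terms
  k=0: (−1)^0·6.0000/(6)·0.9691^4·0.2468^0 = +0.881869
  k=1: (−1)^1·6.0000/(2)·0.9691^2·0.2468^2 = -0.171630
d^2_{-1,-1}(0.4988) = +0.881869 -0.171630 = +0.710239
Phases: e^{-i·(-1)·6.0722}=+0.977825-0.209423i, e^{-i·(-1)·0.8045}=+0.693472+0.720484i ⇒ D=+0.588774+0.397221i

Re=0.5888 Im=0.3972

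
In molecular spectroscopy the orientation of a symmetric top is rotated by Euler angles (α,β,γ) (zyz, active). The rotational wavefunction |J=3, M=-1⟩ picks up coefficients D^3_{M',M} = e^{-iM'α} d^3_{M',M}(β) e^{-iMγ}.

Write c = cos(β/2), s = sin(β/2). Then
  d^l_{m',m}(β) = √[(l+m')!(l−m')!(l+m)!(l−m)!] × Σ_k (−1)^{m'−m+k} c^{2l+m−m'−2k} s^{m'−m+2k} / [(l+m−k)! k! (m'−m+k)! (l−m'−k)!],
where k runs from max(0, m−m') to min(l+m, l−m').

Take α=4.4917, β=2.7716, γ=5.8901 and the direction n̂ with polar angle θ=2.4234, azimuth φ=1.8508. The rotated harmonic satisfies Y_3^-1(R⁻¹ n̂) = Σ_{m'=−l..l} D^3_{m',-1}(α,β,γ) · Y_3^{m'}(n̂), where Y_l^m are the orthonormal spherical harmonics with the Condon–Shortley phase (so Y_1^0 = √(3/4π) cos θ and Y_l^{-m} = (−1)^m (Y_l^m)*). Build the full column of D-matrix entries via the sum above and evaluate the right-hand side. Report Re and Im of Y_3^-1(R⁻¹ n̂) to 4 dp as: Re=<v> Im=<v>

Need the full column D^3_{m',-1} for m'=−3..3 at α=4.4917, β=2.7716, γ=5.8901.
cos(β/2)=0.183943, sin(β/2)=0.982937
d^3_{-3,-1}: single k=2 term ⇒ +0.004284;  D = +0.003727+0.002112i
d^3_{-2,-1}: k∈[1..2] ⇒ +0.000655 -0.037381 = -0.036727;  D = +0.024665-0.027212i
d^3_{-1,-1}: k∈[0..2] ⇒ +0.000039 -0.008849 +0.189505 = +0.180695;  D = -0.104072-0.147714i
d^3_{0,-1}: k∈[0..2] ⇒ -0.000717 +0.061424 -0.584658 = -0.523951;  D = -0.483990+0.200694i
d^3_{1,-1}: k∈[0..2] ⇒ +0.006636 -0.252673 +0.901891 = +0.655854;  D = +0.112508+0.646132i
d^3_{2,-1}: k∈[0..1] ⇒ -0.037381 +0.533717 = +0.496336;  D = -0.495757-0.023960i
d^3_{3,-1}: single k=0 term ⇒ +0.122325;  D = +0.032508-0.117926i
Y_3^{m'}(θ=2.4234,φ=1.8508) and Σ D·Y over m':
  (+0.0037+0.0021i)·(+0.0885+0.0793i)  (+0.0247-0.0272i)·(+0.2823-0.1770i)  (-0.1041-0.1477i)·(-0.1078-0.3750i)  (-0.4840+0.2007i)·(+0.0464+0.0000i)  (+0.1125+0.6461i)·(+0.1078-0.3750i)  (-0.4958-0.0240i)·(+0.2823+0.1770i)  (+0.0325-0.1179i)·(-0.0885+0.0793i)
Y_3^-1(R⁻¹ n̂) = +0.060914-0.001307i

Re=0.0609 Im=-0.0013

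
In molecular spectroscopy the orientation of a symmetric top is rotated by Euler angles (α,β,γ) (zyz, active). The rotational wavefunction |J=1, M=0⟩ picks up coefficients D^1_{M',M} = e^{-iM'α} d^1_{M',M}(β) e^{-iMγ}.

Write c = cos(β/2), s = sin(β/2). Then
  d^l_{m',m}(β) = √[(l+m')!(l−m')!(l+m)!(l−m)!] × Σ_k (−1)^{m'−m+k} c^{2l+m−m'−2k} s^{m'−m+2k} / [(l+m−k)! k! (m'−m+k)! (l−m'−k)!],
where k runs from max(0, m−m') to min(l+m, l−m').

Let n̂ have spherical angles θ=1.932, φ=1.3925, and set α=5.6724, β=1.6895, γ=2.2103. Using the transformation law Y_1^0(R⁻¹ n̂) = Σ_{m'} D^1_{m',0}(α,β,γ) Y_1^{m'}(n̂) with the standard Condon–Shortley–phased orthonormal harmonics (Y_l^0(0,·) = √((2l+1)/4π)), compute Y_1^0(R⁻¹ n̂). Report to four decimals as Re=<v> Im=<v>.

Need the full column D^1_{m',0} for m'=−1..1 at α=5.6724, β=1.6895, γ=2.2103.
cos(β/2)=0.663918, sin(β/2)=0.747805
d^1_{-1,0}: single k=1 term ⇒ +0.702131;  D = +0.575184-0.402680i
d^1_{0,0}: k∈[0..1] ⇒ +0.440787 -0.559213 = -0.118425;  D = -0.118425+0.000000i
d^1_{1,0}: single k=0 term ⇒ -0.702131;  D = -0.575184-0.402680i
Y_1^{m'}(θ=1.932,φ=1.3925) and Σ D·Y over m':
  (+0.5752-0.4027i)·(+0.0573-0.3181i)  (-0.1184+0.0000i)·(-0.1727+0.0000i)  (-0.5752-0.4027i)·(-0.0573-0.3181i)
Y_1^0(R⁻¹ n̂) = -0.169777+0.000000i

Re=-0.1698 Im=0.0000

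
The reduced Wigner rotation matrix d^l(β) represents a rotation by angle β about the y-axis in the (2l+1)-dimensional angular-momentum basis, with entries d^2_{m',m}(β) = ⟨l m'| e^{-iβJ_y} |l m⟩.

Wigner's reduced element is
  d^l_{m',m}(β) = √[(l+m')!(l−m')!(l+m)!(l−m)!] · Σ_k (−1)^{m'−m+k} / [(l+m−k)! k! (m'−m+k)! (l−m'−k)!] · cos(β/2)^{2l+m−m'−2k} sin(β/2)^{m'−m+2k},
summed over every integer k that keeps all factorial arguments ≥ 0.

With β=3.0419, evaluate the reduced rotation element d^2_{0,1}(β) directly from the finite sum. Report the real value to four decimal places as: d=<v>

d=-0.1213

d^2_{0,1}(β=3.0419) via Wigner's sum:
c=cos(3.0419/2)=0.049826, s=sin(3.0419/2)=0.998758; N=√[2·2·6·1]=4.898979
Admissible k: 1..2 (factorial args all ≥0)
  k=1: (−1)^0·4.8990/(2)·0.0498^3·0.9988^1 = +0.000303
  k=2: (−1)^1·4.8990/(2)·0.0498^1·0.9988^3 = -0.121593
d^2_{0,1}(3.0419) = +0.000303 -0.121593 = -0.121291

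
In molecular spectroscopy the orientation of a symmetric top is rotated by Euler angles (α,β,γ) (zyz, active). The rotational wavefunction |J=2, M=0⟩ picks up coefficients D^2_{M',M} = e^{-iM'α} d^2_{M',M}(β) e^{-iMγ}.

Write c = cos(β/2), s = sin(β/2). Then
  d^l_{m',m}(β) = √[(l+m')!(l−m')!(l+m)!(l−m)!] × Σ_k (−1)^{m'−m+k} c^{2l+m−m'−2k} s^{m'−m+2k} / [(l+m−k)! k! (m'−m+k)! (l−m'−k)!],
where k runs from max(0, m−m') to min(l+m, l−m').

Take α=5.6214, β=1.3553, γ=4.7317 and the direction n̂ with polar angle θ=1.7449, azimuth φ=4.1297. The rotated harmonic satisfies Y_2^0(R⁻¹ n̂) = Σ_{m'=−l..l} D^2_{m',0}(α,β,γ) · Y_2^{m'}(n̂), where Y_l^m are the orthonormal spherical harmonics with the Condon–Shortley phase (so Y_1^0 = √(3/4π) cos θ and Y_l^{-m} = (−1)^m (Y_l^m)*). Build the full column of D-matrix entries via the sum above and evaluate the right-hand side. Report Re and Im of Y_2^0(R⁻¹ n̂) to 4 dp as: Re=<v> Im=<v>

Need the full column D^2_{m',0} for m'=−2..2 at α=5.6214, β=1.3553, γ=4.7317.
cos(β/2)=0.779048, sin(β/2)=0.626964
d^2_{-2,0}: single k=2 term ⇒ +0.584372;  D = +0.143005-0.566604i
d^2_{-1,0}: k∈[1..2] ⇒ +0.726125 -0.470292 = +0.255833;  D = +0.201825-0.157216i
d^2_{0,0}: k∈[0..2] ⇒ +0.368347 -0.954276 +0.154515 = -0.431414;  D = -0.431414+0.000000i
d^2_{1,0}: k∈[0..1] ⇒ -0.726125 +0.470292 = -0.255833;  D = -0.201825-0.157216i
d^2_{2,0}: single k=0 term ⇒ +0.584372;  D = +0.143005+0.566604i
Y_2^{m'}(θ=1.7449,φ=4.1297) and Σ D·Y over m':
  (+0.1430-0.5666i)·(-0.1478-0.3443i)  (+0.2018-0.1572i)·(+0.0725-0.1101i)  (-0.4314+0.0000i)·(-0.2870+0.0000i)  (-0.2018-0.1572i)·(-0.0725-0.1101i)  (+0.1430+0.5666i)·(-0.1478+0.3443i)
Y_2^0(R⁻¹ n̂) = -0.313954+0.000000i

Re=-0.3140 Im=0.0000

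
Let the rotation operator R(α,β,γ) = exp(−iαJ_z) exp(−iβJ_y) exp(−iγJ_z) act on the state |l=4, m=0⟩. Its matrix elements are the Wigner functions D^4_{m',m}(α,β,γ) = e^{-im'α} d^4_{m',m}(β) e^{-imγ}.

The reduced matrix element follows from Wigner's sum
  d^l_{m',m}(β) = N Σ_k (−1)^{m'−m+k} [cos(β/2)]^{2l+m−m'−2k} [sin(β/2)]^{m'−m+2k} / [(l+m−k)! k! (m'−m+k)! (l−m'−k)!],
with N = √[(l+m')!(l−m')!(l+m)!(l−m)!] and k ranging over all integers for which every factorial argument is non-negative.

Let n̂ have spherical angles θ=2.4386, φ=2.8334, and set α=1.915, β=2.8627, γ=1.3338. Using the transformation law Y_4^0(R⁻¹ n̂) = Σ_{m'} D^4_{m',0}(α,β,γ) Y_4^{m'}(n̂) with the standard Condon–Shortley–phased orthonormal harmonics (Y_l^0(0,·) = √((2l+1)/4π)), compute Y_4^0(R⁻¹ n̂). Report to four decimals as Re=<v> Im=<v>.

Re=-0.0734 Im=0.0000

Need the full column D^4_{m',0} for m'=−4..4 at α=1.915, β=2.8627, γ=1.3338.
cos(β/2)=0.138995, sin(β/2)=0.990293
d^4_{-4,0}: single k=4 term ⇒ +0.003003;  D = +0.000579+0.002947i
d^4_{-3,0}: k∈[3..4] ⇒ +0.000596 -0.030261 = -0.029665;  D = -0.025471+0.015205i
d^4_{-2,0}: k∈[2..4] ⇒ +0.000067 -0.009081 +0.172863 = +0.163849;  D = -0.126534-0.104094i
d^4_{-1,0}: k∈[1..4] ⇒ +0.000004 -0.001352 +0.068625 -0.580577 = -0.513300;  D = +0.173212-0.483192i
d^4_{0,0}: k∈[0..4] ⇒ +0.000000 -0.000113 +0.012923 -0.291541 +0.924933 = +0.646201;  D = +0.646201+0.000000i
d^4_{1,0}: k∈[0..3] ⇒ -0.000004 +0.001352 -0.068625 +0.580577 = +0.513300;  D = -0.173212-0.483192i
d^4_{2,0}: k∈[0..2] ⇒ +0.000067 -0.009081 +0.172863 = +0.163849;  D = -0.126534+0.104094i
d^4_{3,0}: k∈[0..1] ⇒ -0.000596 +0.030261 = +0.029665;  D = +0.025471+0.015205i
d^4_{4,0}: single k=0 term ⇒ +0.003003;  D = +0.000579-0.002947i
Y_4^{m'}(θ=2.4386,φ=2.8334) and Σ D·Y over m':
  (+0.0006+0.0029i)·(+0.0256+0.0729i)  (-0.0255+0.0152i)·(+0.1554+0.2060i)  (-0.1265-0.1041i)·(+0.3507+0.2485i)  (+0.1732-0.4832i)·(+0.2388+0.0760i)  (+0.6462+0.0000i)·(-0.2755+0.0000i)  (-0.1732-0.4832i)·(-0.2388+0.0760i)  (-0.1265+0.1041i)·(+0.3507-0.2485i)  (+0.0255+0.0152i)·(-0.1554+0.2060i)  (+0.0006-0.0029i)·(+0.0256-0.0729i)
Y_4^0(R⁻¹ n̂) = -0.073415-0.000000i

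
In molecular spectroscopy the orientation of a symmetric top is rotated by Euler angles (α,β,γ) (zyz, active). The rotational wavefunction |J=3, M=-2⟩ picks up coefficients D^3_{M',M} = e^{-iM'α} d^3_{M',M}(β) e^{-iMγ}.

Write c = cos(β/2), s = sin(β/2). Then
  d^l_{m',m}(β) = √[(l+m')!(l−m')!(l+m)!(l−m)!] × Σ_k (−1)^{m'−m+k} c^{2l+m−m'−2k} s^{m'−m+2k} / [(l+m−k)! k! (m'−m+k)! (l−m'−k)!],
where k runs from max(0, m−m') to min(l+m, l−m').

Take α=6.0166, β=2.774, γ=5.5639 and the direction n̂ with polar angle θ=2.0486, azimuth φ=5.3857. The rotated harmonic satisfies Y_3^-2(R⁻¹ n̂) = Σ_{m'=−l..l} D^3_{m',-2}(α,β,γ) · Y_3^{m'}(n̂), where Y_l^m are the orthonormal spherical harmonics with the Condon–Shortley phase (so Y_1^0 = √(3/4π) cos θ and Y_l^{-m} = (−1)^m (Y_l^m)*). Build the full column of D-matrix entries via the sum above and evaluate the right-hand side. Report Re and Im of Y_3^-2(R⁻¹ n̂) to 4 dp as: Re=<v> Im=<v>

Re=-0.3692 Im=-0.0346

Need the full column D^3_{m',-2} for m'=−3..3 at α=6.0166, β=2.774, γ=5.5639.
cos(β/2)=0.182763, sin(β/2)=0.983157
d^3_{-3,-2}: single k=1 term ⇒ +0.000491;  D = -0.000304-0.000386i
d^3_{-2,-2}: k∈[0..1] ⇒ +0.000037 -0.005392 = -0.005355;  D = +0.002090+0.004930i
d^3_{-1,-2}: k∈[0..1] ⇒ -0.000634 +0.036691 = +0.036058;  D = -0.004830-0.035733i
d^3_{0,-2}: k∈[0..1] ⇒ +0.005907 -0.170935 = -0.165028;  D = -0.021757+0.163587i
d^3_{1,-2}: k∈[0..1] ⇒ -0.036691 +0.530888 = +0.494197;  D = +0.191908-0.455414i
d^3_{2,-2}: k∈[0..1] ⇒ +0.156041 -0.903103 = -0.747061;  D = -0.461214+0.587692i
d^3_{3,-2}: single k=0 term ⇒ -0.411224;  D = -0.330132+0.245190i
Y_3^{m'}(θ=2.0486,φ=5.3857) and Σ D·Y over m':
  (-0.0003-0.0004i)·(-0.2632+0.1269i)  (+0.0021+0.0049i)·(+0.0824-0.3613i)  (-0.0048-0.0357i)·(+0.0102+0.0128i)  (-0.0218+0.1636i)·(+0.3334+0.0000i)  (+0.1919-0.4554i)·(-0.0102+0.0128i)  (-0.4612+0.5877i)·(+0.0824+0.3613i)  (-0.3301+0.2452i)·(+0.2632+0.1269i)
Y_3^-2(R⁻¹ n̂) = -0.369197-0.034623i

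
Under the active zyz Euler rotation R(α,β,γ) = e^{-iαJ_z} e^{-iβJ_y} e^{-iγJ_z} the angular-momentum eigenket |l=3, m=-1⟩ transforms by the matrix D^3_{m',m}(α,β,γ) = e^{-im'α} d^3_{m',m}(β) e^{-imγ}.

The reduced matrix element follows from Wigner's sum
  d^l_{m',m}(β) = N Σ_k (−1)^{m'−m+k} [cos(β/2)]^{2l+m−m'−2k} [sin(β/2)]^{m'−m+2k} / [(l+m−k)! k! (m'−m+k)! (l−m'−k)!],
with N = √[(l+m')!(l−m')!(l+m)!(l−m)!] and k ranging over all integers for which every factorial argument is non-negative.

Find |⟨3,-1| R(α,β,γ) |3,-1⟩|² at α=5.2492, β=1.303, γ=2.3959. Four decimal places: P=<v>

P=0.1684

D^3_{-1,-1}(5.2492,1.303,2.3959) = e^{-i·-1·5.2492}·d^3_{-1,-1}(1.303)·e^{-i·-1·2.3959}. Compute d first:
c=cos(1.303/2)=0.795175, s=sin(1.303/2)=0.606380; N=√[2·24·2·24]=48.000000
k∈{0,1,2} keeps every argument non-negative
  k=0: (−1)^0·48.0000/(48)·0.7952^6·0.6064^0 = +0.252800
  k=1: (−1)^1·48.0000/(6)·0.7952^4·0.6064^2 = -1.176063
  k=2: (−1)^2·48.0000/(8)·0.7952^2·0.6064^4 = +0.512927
d^3_{-1,-1}(1.303) = +0.252800 -1.176063 +0.512927 = -0.410336
|D^3_{-1,-1}|² = |d^3_{-1,-1}(β)|² = (-0.410336)² = 0.168376 (the z-rotation phases have unit modulus)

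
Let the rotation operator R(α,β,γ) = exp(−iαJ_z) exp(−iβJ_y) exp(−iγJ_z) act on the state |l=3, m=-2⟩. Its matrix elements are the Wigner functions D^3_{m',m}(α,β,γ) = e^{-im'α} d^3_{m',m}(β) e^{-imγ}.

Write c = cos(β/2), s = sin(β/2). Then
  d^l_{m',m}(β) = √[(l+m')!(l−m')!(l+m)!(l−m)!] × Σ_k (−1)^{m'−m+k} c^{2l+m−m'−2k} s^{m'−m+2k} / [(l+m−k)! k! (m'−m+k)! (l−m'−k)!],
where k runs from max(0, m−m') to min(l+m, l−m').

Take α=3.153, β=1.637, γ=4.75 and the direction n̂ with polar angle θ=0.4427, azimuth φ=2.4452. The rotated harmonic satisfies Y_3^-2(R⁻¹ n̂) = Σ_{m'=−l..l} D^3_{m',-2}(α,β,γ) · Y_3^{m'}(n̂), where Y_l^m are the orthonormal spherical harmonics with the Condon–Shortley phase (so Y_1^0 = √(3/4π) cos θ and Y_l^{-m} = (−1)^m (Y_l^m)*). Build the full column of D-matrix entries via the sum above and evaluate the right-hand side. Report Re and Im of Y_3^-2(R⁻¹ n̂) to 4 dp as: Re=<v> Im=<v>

Re=-0.2197 Im=0.1231

Need the full column D^3_{m',-2} for m'=−3..3 at α=3.153, β=1.637, γ=4.75.
cos(β/2)=0.683317, sin(β/2)=0.730122
d^3_{-3,-2}: single k=1 term ⇒ +0.266430;  D = +0.264836+0.029101i
d^3_{-2,-2}: k∈[0..1] ⇒ +0.101797 -0.581099 = -0.479302;  D = +0.477000+0.046914i
d^3_{-1,-2}: k∈[0..1] ⇒ -0.343959 +0.785385 = +0.441426;  D = +0.439771+0.038193i
d^3_{0,-2}: k∈[0..1] ⇒ +0.636562 -0.726752 = -0.090190;  D = +0.089935+0.006778i
d^3_{1,-2}: k∈[0..1] ⇒ -0.785385 +0.448331 = -0.337054;  D = -0.336368-0.021494i
d^3_{2,-2}: k∈[0..1] ⇒ +0.663431 -0.151486 = +0.511945;  D = -0.511242-0.026817i
d^3_{3,-2}: single k=0 term ⇒ -0.347276;  D = -0.346984-0.014234i
Y_3^{m'}(θ=0.4427,φ=2.4452) and Σ D·Y over m':
  (+0.2648+0.0291i)·(+0.0163-0.0285i)  (+0.4770+0.0469i)·(+0.0300+0.1668i)  (+0.4398+0.0382i)·(-0.3274-0.2737i)  (+0.0899+0.0068i)·(+0.3650+0.0000i)  (-0.3364-0.0215i)·(+0.3274-0.2737i)  (-0.5112-0.0268i)·(+0.0300-0.1668i)  (-0.3470-0.0142i)·(-0.0163-0.0285i)
Y_3^-2(R⁻¹ n̂) = -0.219656+0.123102i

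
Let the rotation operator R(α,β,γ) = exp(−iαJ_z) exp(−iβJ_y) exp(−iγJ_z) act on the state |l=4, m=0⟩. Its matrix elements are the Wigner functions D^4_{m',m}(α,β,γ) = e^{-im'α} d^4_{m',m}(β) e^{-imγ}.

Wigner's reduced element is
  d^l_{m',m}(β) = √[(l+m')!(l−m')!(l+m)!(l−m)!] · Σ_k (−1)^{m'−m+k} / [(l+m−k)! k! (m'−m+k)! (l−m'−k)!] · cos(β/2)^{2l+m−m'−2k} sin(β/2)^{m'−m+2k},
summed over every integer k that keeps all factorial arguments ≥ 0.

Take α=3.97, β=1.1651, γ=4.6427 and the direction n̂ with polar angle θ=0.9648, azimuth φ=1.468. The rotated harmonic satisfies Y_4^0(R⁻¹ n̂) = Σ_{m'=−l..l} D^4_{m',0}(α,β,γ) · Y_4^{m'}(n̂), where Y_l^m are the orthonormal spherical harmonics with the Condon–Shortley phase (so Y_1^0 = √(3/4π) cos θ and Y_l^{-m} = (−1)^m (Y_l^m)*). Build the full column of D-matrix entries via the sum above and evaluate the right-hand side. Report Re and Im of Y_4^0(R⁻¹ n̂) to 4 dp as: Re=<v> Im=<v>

Need the full column D^4_{m',0} for m'=−4..4 at α=3.97, β=1.1651, γ=4.6427.
cos(β/2)=0.835062, sin(β/2)=0.550155
d^4_{-4,0}: single k=4 term ⇒ +0.372705;  D = -0.367203-0.063803i
d^4_{-3,0}: k∈[3..4] ⇒ +0.800045 -0.347254 = +0.452791;  D = +0.358707-0.276314i
d^4_{-2,0}: k∈[2..4] ⇒ +0.973656 -1.126955 +0.183430 = +0.030131;  D = -0.002589+0.030019i
d^4_{-1,0}: k∈[1..4] ⇒ +0.696679 -1.814331 +0.787497 -0.056968 = -0.387123;  D = +0.261714+0.285254i
d^4_{0,0}: k∈[0..4] ⇒ +0.236457 -1.642117 +1.603685 -0.309363 +0.008392 = -0.102947;  D = -0.102947+0.000000i
d^4_{1,0}: k∈[0..3] ⇒ -0.696679 +1.814331 -0.787497 +0.056968 = +0.387123;  D = -0.261714+0.285254i
d^4_{2,0}: k∈[0..2] ⇒ +0.973656 -1.126955 +0.183430 = +0.030131;  D = -0.002589-0.030019i
d^4_{3,0}: k∈[0..1] ⇒ -0.800045 +0.347254 = -0.452791;  D = -0.358707-0.276314i
d^4_{4,0}: single k=0 term ⇒ +0.372705;  D = -0.367203+0.063803i
Y_4^{m'}(θ=0.9648,φ=1.468) and Σ D·Y over m':
  (-0.3672-0.0638i)·(+0.1851+0.0807i)  (+0.3587-0.2763i)·(-0.1202+0.3772i)  (-0.0026+0.0300i)·(-0.2812-0.0586i)  (+0.2617+0.2853i)·(-0.0166+0.1606i)  (-0.1029+0.0000i)·(-0.3225+0.0000i)  (-0.2617+0.2853i)·(+0.0166+0.1606i)  (-0.0026-0.0300i)·(-0.2812+0.0586i)  (-0.3587-0.2763i)·(+0.1202+0.3772i)  (-0.3672+0.0638i)·(+0.1851-0.0807i)
Y_4^0(R⁻¹ n̂) = -0.065543+0.000000i

Re=-0.0655 Im=0.0000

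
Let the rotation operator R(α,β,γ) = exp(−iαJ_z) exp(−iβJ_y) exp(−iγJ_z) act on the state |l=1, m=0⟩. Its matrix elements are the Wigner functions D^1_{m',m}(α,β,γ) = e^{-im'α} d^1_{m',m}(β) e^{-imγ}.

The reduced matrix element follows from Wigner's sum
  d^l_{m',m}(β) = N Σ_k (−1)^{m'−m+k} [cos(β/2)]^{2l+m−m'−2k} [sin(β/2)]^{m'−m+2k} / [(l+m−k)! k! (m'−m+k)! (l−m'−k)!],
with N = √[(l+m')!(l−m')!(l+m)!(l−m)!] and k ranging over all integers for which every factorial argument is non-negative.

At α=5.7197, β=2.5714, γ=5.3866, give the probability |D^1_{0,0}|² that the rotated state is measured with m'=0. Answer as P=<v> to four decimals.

P=0.7086

Split into d^1_{0,0}(β=2.5714) × two z-phases.
Half-angle: c=0.281250, s=0.959635. N=√(1·1·1·1)=1.000000
The bounds max(0,m−m')=0 and min(l+m,l−m')=1 give 2 terms
  k=0: (−1)^0·1.0000/(1)·0.2812^2·0.9596^0 = +0.079102
  k=1: (−1)^1·1.0000/(1)·0.2812^0·0.9596^2 = -0.920898
d^1_{0,0}(2.5714) = +0.079102 -0.920898 = -0.841797
|D^1_{0,0}|² = |d^1_{0,0}(β)|² = (-0.841797)² = 0.708622 (the z-rotation phases have unit modulus)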